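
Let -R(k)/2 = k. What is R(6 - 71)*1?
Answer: 130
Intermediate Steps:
R(k) = -2*k
R(6 - 71)*1 = -2*(6 - 71)*1 = -2*(-65)*1 = 130*1 = 130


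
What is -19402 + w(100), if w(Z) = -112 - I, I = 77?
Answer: -19591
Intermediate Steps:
w(Z) = -189 (w(Z) = -112 - 1*77 = -112 - 77 = -189)
-19402 + w(100) = -19402 - 189 = -19591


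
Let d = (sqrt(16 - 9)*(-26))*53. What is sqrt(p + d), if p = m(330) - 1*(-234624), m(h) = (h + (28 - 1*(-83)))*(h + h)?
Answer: sqrt(525684 - 1378*sqrt(7)) ≈ 722.52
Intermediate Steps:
m(h) = 2*h*(111 + h) (m(h) = (h + (28 + 83))*(2*h) = (h + 111)*(2*h) = (111 + h)*(2*h) = 2*h*(111 + h))
d = -1378*sqrt(7) (d = (sqrt(7)*(-26))*53 = -26*sqrt(7)*53 = -1378*sqrt(7) ≈ -3645.8)
p = 525684 (p = 2*330*(111 + 330) - 1*(-234624) = 2*330*441 + 234624 = 291060 + 234624 = 525684)
sqrt(p + d) = sqrt(525684 - 1378*sqrt(7))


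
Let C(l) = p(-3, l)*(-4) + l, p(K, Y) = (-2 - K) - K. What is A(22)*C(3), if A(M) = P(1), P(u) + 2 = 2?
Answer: 0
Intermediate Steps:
P(u) = 0 (P(u) = -2 + 2 = 0)
p(K, Y) = -2 - 2*K
A(M) = 0
C(l) = -16 + l (C(l) = (-2 - 2*(-3))*(-4) + l = (-2 + 6)*(-4) + l = 4*(-4) + l = -16 + l)
A(22)*C(3) = 0*(-16 + 3) = 0*(-13) = 0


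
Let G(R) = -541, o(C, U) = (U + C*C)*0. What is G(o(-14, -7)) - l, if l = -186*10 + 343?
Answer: 976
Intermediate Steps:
o(C, U) = 0 (o(C, U) = (U + C**2)*0 = 0)
l = -1517 (l = -1860 + 343 = -1517)
G(o(-14, -7)) - l = -541 - 1*(-1517) = -541 + 1517 = 976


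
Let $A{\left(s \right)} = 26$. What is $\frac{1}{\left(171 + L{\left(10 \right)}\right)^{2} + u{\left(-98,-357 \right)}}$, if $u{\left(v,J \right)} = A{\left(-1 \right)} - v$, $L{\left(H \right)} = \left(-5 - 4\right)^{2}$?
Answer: $\frac{1}{63628} \approx 1.5716 \cdot 10^{-5}$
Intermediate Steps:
$L{\left(H \right)} = 81$ ($L{\left(H \right)} = \left(-9\right)^{2} = 81$)
$u{\left(v,J \right)} = 26 - v$
$\frac{1}{\left(171 + L{\left(10 \right)}\right)^{2} + u{\left(-98,-357 \right)}} = \frac{1}{\left(171 + 81\right)^{2} + \left(26 - -98\right)} = \frac{1}{252^{2} + \left(26 + 98\right)} = \frac{1}{63504 + 124} = \frac{1}{63628}$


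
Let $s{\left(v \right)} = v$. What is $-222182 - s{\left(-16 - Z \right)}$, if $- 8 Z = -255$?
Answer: $- \frac{1777073}{8} \approx -2.2213 \cdot 10^{5}$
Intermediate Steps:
$Z = \frac{255}{8}$ ($Z = \left(- \frac{1}{8}\right) \left(-255\right) = \frac{255}{8} \approx 31.875$)
$-222182 - s{\left(-16 - Z \right)} = -222182 - \left(-16 - \frac{255}{8}\right) = -222182 - - \frac{383}{8} = -222182 + \frac{383}{8} = - \frac{1777073}{8}$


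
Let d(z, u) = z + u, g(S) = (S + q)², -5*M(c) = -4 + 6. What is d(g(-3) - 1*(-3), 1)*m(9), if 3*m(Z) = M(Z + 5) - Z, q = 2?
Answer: -47/3 ≈ -15.667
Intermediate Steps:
M(c) = -⅖ (M(c) = -(-4 + 6)/5 = -⅕*2 = -⅖)
g(S) = (2 + S)² (g(S) = (S + 2)² = (2 + S)²)
m(Z) = -2/15 - Z/3 (m(Z) = (-⅖ - Z)/3 = -2/15 - Z/3)
d(z, u) = u + z
d(g(-3) - 1*(-3), 1)*m(9) = (1 + ((2 - 3)² - 1*(-3)))*(-2/15 - ⅓*9) = (1 + ((-1)² + 3))*(-2/15 - 3) = (1 + (1 + 3))*(-47/15) = (1 + 4)*(-47/15) = 5*(-47/15) = -47/3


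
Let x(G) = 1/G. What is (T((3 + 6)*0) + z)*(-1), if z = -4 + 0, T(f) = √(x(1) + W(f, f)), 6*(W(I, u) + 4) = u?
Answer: 4 - I*√3 ≈ 4.0 - 1.732*I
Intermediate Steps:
W(I, u) = -4 + u/6
T(f) = √(-3 + f/6) (T(f) = √(1/1 + (-4 + f/6)) = √(1 + (-4 + f/6)) = √(-3 + f/6))
z = -4
(T((3 + 6)*0) + z)*(-1) = (√(-108 + 6*((3 + 6)*0))/6 - 4)*(-1) = (√(-108 + 6*(9*0))/6 - 4)*(-1) = (√(-108 + 6*0)/6 - 4)*(-1) = (√(-108 + 0)/6 - 4)*(-1) = (√(-108)/6 - 4)*(-1) = ((6*I*√3)/6 - 4)*(-1) = (I*√3 - 4)*(-1) = (-4 + I*√3)*(-1) = 4 - I*√3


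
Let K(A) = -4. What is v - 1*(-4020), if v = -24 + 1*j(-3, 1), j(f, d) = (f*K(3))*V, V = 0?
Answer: 3996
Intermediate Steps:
j(f, d) = 0 (j(f, d) = (f*(-4))*0 = -4*f*0 = 0)
v = -24 (v = -24 + 1*0 = -24 + 0 = -24)
v - 1*(-4020) = -24 - 1*(-4020) = -24 + 4020 = 3996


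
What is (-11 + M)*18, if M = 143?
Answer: 2376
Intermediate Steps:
(-11 + M)*18 = (-11 + 143)*18 = 132*18 = 2376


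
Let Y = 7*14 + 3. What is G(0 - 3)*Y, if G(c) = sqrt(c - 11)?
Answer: 101*I*sqrt(14) ≈ 377.91*I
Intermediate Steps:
G(c) = sqrt(-11 + c)
Y = 101 (Y = 98 + 3 = 101)
G(0 - 3)*Y = sqrt(-11 + (0 - 3))*101 = sqrt(-11 - 3)*101 = sqrt(-14)*101 = (I*sqrt(14))*101 = 101*I*sqrt(14)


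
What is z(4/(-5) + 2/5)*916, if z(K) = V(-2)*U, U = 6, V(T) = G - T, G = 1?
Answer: 16488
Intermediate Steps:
V(T) = 1 - T
z(K) = 18 (z(K) = (1 - 1*(-2))*6 = (1 + 2)*6 = 3*6 = 18)
z(4/(-5) + 2/5)*916 = 18*916 = 16488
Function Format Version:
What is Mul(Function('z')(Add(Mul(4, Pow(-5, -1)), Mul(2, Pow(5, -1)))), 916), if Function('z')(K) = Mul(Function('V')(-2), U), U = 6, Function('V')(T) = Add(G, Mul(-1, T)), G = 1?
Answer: 16488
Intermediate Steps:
Function('V')(T) = Add(1, Mul(-1, T))
Function('z')(K) = 18 (Function('z')(K) = Mul(Add(1, Mul(-1, -2)), 6) = Mul(Add(1, 2), 6) = Mul(3, 6) = 18)
Mul(Function('z')(Add(Mul(4, Pow(-5, -1)), Mul(2, Pow(5, -1)))), 916) = Mul(18, 916) = 16488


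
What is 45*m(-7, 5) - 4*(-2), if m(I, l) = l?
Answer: 233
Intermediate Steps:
45*m(-7, 5) - 4*(-2) = 45*5 - 4*(-2) = 225 + 8 = 233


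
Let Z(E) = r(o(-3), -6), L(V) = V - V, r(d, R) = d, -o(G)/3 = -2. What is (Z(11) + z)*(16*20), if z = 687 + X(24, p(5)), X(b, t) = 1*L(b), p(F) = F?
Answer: 221760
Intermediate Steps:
o(G) = 6 (o(G) = -3*(-2) = 6)
L(V) = 0
Z(E) = 6
X(b, t) = 0 (X(b, t) = 1*0 = 0)
z = 687 (z = 687 + 0 = 687)
(Z(11) + z)*(16*20) = (6 + 687)*(16*20) = 693*320 = 221760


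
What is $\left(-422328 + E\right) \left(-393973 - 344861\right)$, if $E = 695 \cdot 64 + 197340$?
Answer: $133365447672$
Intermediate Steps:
$E = 241820$ ($E = 44480 + 197340 = 241820$)
$\left(-422328 + E\right) \left(-393973 - 344861\right) = \left(-422328 + 241820\right) \left(-393973 - 344861\right) = \left(-180508\right) \left(-738834\right) = 133365447672$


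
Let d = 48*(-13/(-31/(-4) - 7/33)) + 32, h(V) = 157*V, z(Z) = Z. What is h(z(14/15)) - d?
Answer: 588986/2985 ≈ 197.32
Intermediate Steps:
d = -50528/995 (d = 48*(-13/(-31*(-¼) - 7*1/33)) + 32 = 48*(-13/(31/4 - 7/33)) + 32 = 48*(-13/995/132) + 32 = 48*(-13*132/995) + 32 = 48*(-1716/995) + 32 = -82368/995 + 32 = -50528/995 ≈ -50.782)
h(z(14/15)) - d = 157*(14/15) - 1*(-50528/995) = 157*(14*(1/15)) + 50528/995 = 157*(14/15) + 50528/995 = 2198/15 + 50528/995 = 588986/2985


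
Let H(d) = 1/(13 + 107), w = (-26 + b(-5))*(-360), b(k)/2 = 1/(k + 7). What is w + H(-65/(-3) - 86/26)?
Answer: 1080001/120 ≈ 9000.0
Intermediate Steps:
b(k) = 2/(7 + k) (b(k) = 2/(k + 7) = 2/(7 + k))
w = 9000 (w = (-26 + 2/(7 - 5))*(-360) = (-26 + 2/2)*(-360) = (-26 + 2*(½))*(-360) = (-26 + 1)*(-360) = -25*(-360) = 9000)
H(d) = 1/120
w + H(-65/(-3) - 86/26) = 9000 + 1/120 = 1080001/120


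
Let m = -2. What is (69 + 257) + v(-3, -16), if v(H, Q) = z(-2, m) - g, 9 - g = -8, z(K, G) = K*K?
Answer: 313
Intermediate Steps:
z(K, G) = K²
g = 17 (g = 9 - 1*(-8) = 9 + 8 = 17)
v(H, Q) = -13 (v(H, Q) = (-2)² - 1*17 = 4 - 17 = -13)
(69 + 257) + v(-3, -16) = (69 + 257) - 13 = 326 - 13 = 313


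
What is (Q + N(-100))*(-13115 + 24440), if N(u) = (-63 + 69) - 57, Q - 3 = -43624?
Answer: -494585400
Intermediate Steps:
Q = -43621 (Q = 3 - 43624 = -43621)
N(u) = -51 (N(u) = 6 - 57 = -51)
(Q + N(-100))*(-13115 + 24440) = (-43621 - 51)*(-13115 + 24440) = -43672*11325 = -494585400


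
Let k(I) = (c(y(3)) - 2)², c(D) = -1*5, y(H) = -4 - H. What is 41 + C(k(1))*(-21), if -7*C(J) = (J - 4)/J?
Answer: 2144/49 ≈ 43.755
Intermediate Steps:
c(D) = -5
k(I) = 49 (k(I) = (-5 - 2)² = (-7)² = 49)
C(J) = -(-4 + J)/(7*J) (C(J) = -(J - 4)/(7*J) = -(-4 + J)/(7*J))
41 + C(k(1))*(-21) = 41 + ((⅐)*(4 - 1*49)/49)*(-21) = 41 + ((⅐)*(1/49)*(4 - 49))*(-21) = 41 + ((⅐)*(1/49)*(-45))*(-21) = 41 - 45/343*(-21) = 41 + 135/49 = 2144/49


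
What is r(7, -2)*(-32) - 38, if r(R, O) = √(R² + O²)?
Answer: -38 - 32*√53 ≈ -270.96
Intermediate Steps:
r(R, O) = √(O² + R²)
r(7, -2)*(-32) - 38 = √((-2)² + 7²)*(-32) - 38 = √(4 + 49)*(-32) - 38 = √53*(-32) - 38 = -32*√53 - 38 = -38 - 32*√53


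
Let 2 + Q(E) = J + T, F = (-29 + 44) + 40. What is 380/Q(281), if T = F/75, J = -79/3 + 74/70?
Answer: -13300/929 ≈ -14.316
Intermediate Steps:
F = 55 (F = 15 + 40 = 55)
J = -2654/105 (J = -79*1/3 + 74*(1/70) = -79/3 + 37/35 = -2654/105 ≈ -25.276)
T = 11/15 (T = 55/75 = 55*(1/75) = 11/15 ≈ 0.73333)
Q(E) = -929/35 (Q(E) = -2 + (-2654/105 + 11/15) = -2 - 859/35 = -929/35)
380/Q(281) = 380/(-929/35) = 380*(-35/929) = -13300/929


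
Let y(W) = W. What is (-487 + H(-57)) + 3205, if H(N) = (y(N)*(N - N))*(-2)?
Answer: 2718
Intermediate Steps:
H(N) = 0 (H(N) = (N*(N - N))*(-2) = (N*0)*(-2) = 0*(-2) = 0)
(-487 + H(-57)) + 3205 = (-487 + 0) + 3205 = -487 + 3205 = 2718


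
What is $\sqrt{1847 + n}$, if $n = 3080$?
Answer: $\sqrt{4927} \approx 70.193$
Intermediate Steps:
$\sqrt{1847 + n} = \sqrt{1847 + 3080} = \sqrt{4927}$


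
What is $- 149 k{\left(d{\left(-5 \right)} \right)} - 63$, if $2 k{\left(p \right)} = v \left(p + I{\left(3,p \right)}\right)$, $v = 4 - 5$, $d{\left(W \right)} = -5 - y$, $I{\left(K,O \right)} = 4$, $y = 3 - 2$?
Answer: $-212$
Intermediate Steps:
$y = 1$ ($y = 3 - 2 = 1$)
$d{\left(W \right)} = -6$ ($d{\left(W \right)} = -5 - 1 = -6$)
$v = -1$ ($v = 4 - 5 = -1$)
$k{\left(p \right)} = -2 - \frac{p}{2}$ ($k{\left(p \right)} = \frac{\left(-1\right) \left(p + 4\right)}{2} = \frac{\left(-1\right) \left(4 + p\right)}{2} = \frac{-4 - p}{2} = -2 - \frac{p}{2}$)
$- 149 k{\left(d{\left(-5 \right)} \right)} - 63 = - 149 \left(-2 - -3\right) - 63 = - 149 \left(-2 + 3\right) - 63 = \left(-149\right) 1 - 63 = -149 - 63 = -212$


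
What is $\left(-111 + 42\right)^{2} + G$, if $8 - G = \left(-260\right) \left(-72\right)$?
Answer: $-13951$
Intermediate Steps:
$G = -18712$ ($G = 8 - \left(-260\right) \left(-72\right) = 8 - 18720 = -18712$)
$\left(-111 + 42\right)^{2} + G = \left(-111 + 42\right)^{2} - 18712 = \left(-69\right)^{2} - 18712 = 4761 - 18712 = -13951$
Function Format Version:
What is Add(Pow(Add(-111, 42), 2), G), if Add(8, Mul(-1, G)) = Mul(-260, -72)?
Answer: -13951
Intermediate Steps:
G = -18712 (G = Add(8, Mul(-1, Mul(-260, -72))) = Add(8, Mul(-1, 18720)) = Add(8, -18720) = -18712)
Add(Pow(Add(-111, 42), 2), G) = Add(Pow(Add(-111, 42), 2), -18712) = Add(Pow(-69, 2), -18712) = Add(4761, -18712) = -13951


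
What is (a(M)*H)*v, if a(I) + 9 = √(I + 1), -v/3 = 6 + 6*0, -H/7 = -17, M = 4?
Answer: 19278 - 2142*√5 ≈ 14488.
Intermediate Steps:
H = 119 (H = -7*(-17) = 119)
v = -18 (v = -3*(6 + 6*0) = -3*(6 + 0) = -3*6 = -18)
a(I) = -9 + √(1 + I) (a(I) = -9 + √(I + 1) = -9 + √(1 + I))
(a(M)*H)*v = ((-9 + √(1 + 4))*119)*(-18) = ((-9 + √5)*119)*(-18) = (-1071 + 119*√5)*(-18) = 19278 - 2142*√5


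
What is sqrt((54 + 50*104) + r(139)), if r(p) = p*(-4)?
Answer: 9*sqrt(58) ≈ 68.542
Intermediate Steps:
r(p) = -4*p
sqrt((54 + 50*104) + r(139)) = sqrt((54 + 50*104) - 4*139) = sqrt((54 + 5200) - 556) = sqrt(5254 - 556) = sqrt(4698) = 9*sqrt(58)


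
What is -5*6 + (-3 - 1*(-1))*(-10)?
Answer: -10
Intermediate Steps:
-5*6 + (-3 - 1*(-1))*(-10) = -30 + (-3 + 1)*(-10) = -30 - 2*(-10) = -30 + 20 = -10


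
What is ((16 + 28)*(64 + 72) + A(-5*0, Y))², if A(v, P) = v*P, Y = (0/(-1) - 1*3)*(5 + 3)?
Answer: 35808256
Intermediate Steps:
Y = -24 (Y = (0*(-1) - 3)*8 = (0 - 3)*8 = -3*8 = -24)
A(v, P) = P*v
((16 + 28)*(64 + 72) + A(-5*0, Y))² = ((16 + 28)*(64 + 72) - (-120)*0)² = (44*136 - 24*0)² = (5984 + 0)² = 5984² = 35808256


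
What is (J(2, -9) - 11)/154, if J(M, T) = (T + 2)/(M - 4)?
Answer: -15/308 ≈ -0.048701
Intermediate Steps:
J(M, T) = (2 + T)/(-4 + M)
(J(2, -9) - 11)/154 = ((2 - 9)/(-4 + 2) - 11)/154 = (-7/(-2) - 11)/154 = (-1/2*(-7) - 11)/154 = (7/2 - 11)/154 = (1/154)*(-15/2) = -15/308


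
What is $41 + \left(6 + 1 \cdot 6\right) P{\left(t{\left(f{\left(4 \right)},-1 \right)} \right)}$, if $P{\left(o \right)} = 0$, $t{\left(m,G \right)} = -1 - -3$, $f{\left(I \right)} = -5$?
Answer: $41$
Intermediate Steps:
$t{\left(m,G \right)} = 2$ ($t{\left(m,G \right)} = -1 + 3 = 2$)
$41 + \left(6 + 1 \cdot 6\right) P{\left(t{\left(f{\left(4 \right)},-1 \right)} \right)} = 41 + \left(6 + 1 \cdot 6\right) 0 = 41 + \left(6 + 6\right) 0 = 41 + 12 \cdot 0 = 41 + 0 = 41$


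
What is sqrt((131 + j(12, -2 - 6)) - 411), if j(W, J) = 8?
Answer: 4*I*sqrt(17) ≈ 16.492*I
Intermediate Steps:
sqrt((131 + j(12, -2 - 6)) - 411) = sqrt((131 + 8) - 411) = sqrt(139 - 411) = sqrt(-272) = 4*I*sqrt(17)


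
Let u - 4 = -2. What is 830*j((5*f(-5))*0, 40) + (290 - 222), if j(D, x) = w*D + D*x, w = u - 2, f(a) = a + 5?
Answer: 68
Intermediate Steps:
u = 2 (u = 4 - 2 = 2)
f(a) = 5 + a
w = 0 (w = 2 - 2 = 0)
j(D, x) = D*x (j(D, x) = 0*D + D*x = 0 + D*x = D*x)
830*j((5*f(-5))*0, 40) + (290 - 222) = 830*(((5*(5 - 5))*0)*40) + (290 - 222) = 830*(((5*0)*0)*40) + 68 = 830*((0*0)*40) + 68 = 830*(0*40) + 68 = 830*0 + 68 = 0 + 68 = 68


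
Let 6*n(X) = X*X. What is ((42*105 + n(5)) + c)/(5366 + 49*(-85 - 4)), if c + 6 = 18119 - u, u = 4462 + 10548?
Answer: 45103/6030 ≈ 7.4798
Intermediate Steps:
n(X) = X**2/6 (n(X) = (X*X)/6 = X**2/6)
u = 15010
c = 3103 (c = -6 + (18119 - 1*15010) = -6 + (18119 - 15010) = -6 + 3109 = 3103)
((42*105 + n(5)) + c)/(5366 + 49*(-85 - 4)) = ((42*105 + (1/6)*5**2) + 3103)/(5366 + 49*(-85 - 4)) = ((4410 + (1/6)*25) + 3103)/(5366 + 49*(-89)) = ((4410 + 25/6) + 3103)/(5366 - 4361) = (26485/6 + 3103)/1005 = (45103/6)*(1/1005) = 45103/6030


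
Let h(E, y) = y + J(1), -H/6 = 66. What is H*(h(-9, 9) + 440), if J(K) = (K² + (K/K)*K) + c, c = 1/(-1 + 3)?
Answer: -178794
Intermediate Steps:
H = -396 (H = -6*66 = -396)
c = ½ (c = 1/2 = ½ ≈ 0.50000)
J(K) = ½ + K + K² (J(K) = (K² + (K/K)*K) + ½ = (K² + 1*K) + ½ = (K² + K) + ½ = (K + K²) + ½ = ½ + K + K²)
h(E, y) = 5/2 + y (h(E, y) = y + (½ + 1 + 1²) = y + (½ + 1 + 1) = y + 5/2 = 5/2 + y)
H*(h(-9, 9) + 440) = -396*((5/2 + 9) + 440) = -396*(23/2 + 440) = -396*903/2 = -178794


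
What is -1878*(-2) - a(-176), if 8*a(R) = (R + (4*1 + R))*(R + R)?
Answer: -11556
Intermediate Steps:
a(R) = R*(4 + 2*R)/4 (a(R) = ((R + (4*1 + R))*(R + R))/8 = ((R + (4 + R))*(2*R))/8 = ((4 + 2*R)*(2*R))/8 = (2*R*(4 + 2*R))/8 = R*(4 + 2*R)/4)
-1878*(-2) - a(-176) = -1878*(-2) - (-176)*(2 - 176)/2 = 3756 - (-176)*(-174)/2 = 3756 - 1*15312 = 3756 - 15312 = -11556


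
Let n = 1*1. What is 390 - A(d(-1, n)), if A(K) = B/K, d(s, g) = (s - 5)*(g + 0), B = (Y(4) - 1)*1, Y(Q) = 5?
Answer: 1172/3 ≈ 390.67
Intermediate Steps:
n = 1
B = 4 (B = (5 - 1)*1 = 4*1 = 4)
d(s, g) = g*(-5 + s) (d(s, g) = (-5 + s)*g = g*(-5 + s))
A(K) = 4/K
390 - A(d(-1, n)) = 390 - 4/(1*(-5 - 1)) = 390 - 4/(1*(-6)) = 390 - 4/(-6) = 390 - 4*(-1)/6 = 390 - 1*(-⅔) = 390 + ⅔ = 1172/3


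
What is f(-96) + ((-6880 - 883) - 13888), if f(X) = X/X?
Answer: -21650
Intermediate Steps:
f(X) = 1
f(-96) + ((-6880 - 883) - 13888) = 1 + ((-6880 - 883) - 13888) = 1 + (-7763 - 13888) = 1 - 21651 = -21650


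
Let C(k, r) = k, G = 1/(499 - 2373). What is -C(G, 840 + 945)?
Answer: 1/1874 ≈ 0.00053362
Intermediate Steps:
G = -1/1874 (G = 1/(-1874) = -1/1874 ≈ -0.00053362)
-C(G, 840 + 945) = -1*(-1/1874) = 1/1874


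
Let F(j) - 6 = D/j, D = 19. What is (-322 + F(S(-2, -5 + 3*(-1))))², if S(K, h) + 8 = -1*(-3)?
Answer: 2556801/25 ≈ 1.0227e+5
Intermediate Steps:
S(K, h) = -5 (S(K, h) = -8 - 1*(-3) = -8 + 3 = -5)
F(j) = 6 + 19/j
(-322 + F(S(-2, -5 + 3*(-1))))² = (-322 + (6 + 19/(-5)))² = (-322 + (6 + 19*(-⅕)))² = (-322 + (6 - 19/5))² = (-322 + 11/5)² = (-1599/5)² = 2556801/25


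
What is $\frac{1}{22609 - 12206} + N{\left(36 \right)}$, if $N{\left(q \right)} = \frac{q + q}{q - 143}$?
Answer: $- \frac{748909}{1113121} \approx -0.6728$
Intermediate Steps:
$N{\left(q \right)} = \frac{2 q}{-143 + q}$
$\frac{1}{22609 - 12206} + N{\left(36 \right)} = \frac{1}{22609 - 12206} + 2 \cdot 36 \frac{1}{-143 + 36} = \frac{1}{10403} + 2 \cdot 36 \frac{1}{-107} = \frac{1}{10403} + 2 \cdot 36 \left(- \frac{1}{107}\right) = \frac{1}{10403} - \frac{72}{107} = - \frac{748909}{1113121}$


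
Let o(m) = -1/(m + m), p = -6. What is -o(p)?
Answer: -1/12 ≈ -0.083333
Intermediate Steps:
o(m) = -1/(2*m)
-o(p) = -(-1)/(2*(-6)) = -(-1)*(-1)/(2*6) = -1*1/12 = -1/12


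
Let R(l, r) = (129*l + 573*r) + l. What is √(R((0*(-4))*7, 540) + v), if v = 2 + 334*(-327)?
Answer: 2*√50051 ≈ 447.44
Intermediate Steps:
v = -109216 (v = 2 - 109218 = -109216)
R(l, r) = 130*l + 573*r
√(R((0*(-4))*7, 540) + v) = √((130*((0*(-4))*7) + 573*540) - 109216) = √((130*(0*7) + 309420) - 109216) = √((130*0 + 309420) - 109216) = √((0 + 309420) - 109216) = √(309420 - 109216) = √200204 = 2*√50051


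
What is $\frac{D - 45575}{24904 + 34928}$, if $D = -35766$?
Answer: $- \frac{81341}{59832} \approx -1.3595$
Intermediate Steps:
$\frac{D - 45575}{24904 + 34928} = \frac{-35766 - 45575}{24904 + 34928} = - \frac{81341}{59832}$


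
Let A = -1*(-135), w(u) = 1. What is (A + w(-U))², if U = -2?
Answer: 18496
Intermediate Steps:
A = 135
(A + w(-U))² = (135 + 1)² = 136² = 18496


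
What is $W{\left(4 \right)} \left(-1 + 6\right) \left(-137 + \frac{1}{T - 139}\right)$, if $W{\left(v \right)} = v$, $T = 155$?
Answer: $- \frac{10955}{4} \approx -2738.8$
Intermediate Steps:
$W{\left(4 \right)} \left(-1 + 6\right) \left(-137 + \frac{1}{T - 139}\right) = 4 \left(-1 + 6\right) \left(-137 + \frac{1}{155 - 139}\right) = 4 \cdot 5 \left(-137 + \frac{1}{16}\right) = 20 \left(-137 + \frac{1}{16}\right) = 20 \left(- \frac{2191}{16}\right) = - \frac{10955}{4}$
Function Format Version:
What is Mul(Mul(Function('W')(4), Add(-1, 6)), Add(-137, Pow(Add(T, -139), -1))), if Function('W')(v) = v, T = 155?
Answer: Rational(-10955, 4) ≈ -2738.8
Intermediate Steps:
Mul(Mul(Function('W')(4), Add(-1, 6)), Add(-137, Pow(Add(T, -139), -1))) = Mul(Mul(4, Add(-1, 6)), Add(-137, Pow(Add(155, -139), -1))) = Mul(Mul(4, 5), Add(-137, Pow(16, -1))) = Mul(20, Add(-137, Rational(1, 16))) = Mul(20, Rational(-2191, 16)) = Rational(-10955, 4)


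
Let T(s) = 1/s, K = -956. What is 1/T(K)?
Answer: -956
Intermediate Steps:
1/T(K) = 1/(1/(-956)) = 1/(-1/956) = -956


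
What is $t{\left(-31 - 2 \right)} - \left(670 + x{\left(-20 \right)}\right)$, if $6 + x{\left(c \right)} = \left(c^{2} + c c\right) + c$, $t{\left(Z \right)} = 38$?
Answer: $-1406$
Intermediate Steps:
$x{\left(c \right)} = -6 + c + 2 c^{2}$ ($x{\left(c \right)} = -6 + \left(\left(c^{2} + c c\right) + c\right) = -6 + \left(\left(c^{2} + c^{2}\right) + c\right) = -6 + \left(2 c^{2} + c\right) = -6 + \left(c + 2 c^{2}\right) = -6 + c + 2 c^{2}$)
$t{\left(-31 - 2 \right)} - \left(670 + x{\left(-20 \right)}\right) = 38 - \left(670 - \left(26 - 800\right)\right) = 38 - \left(670 - -774\right) = 38 - \left(670 + 774\right) = 38 - 1444 = -1406$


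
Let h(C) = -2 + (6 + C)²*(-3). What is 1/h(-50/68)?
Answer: -1156/98435 ≈ -0.011744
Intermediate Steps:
h(C) = -2 - 3*(6 + C)²
1/h(-50/68) = 1/(-2 - 3*(6 - 50/68)²) = 1/(-2 - 3*(6 - 50*1/68)²) = 1/(-2 - 3*(6 - 25/34)²) = 1/(-2 - 3*(179/34)²) = 1/(-2 - 3*32041/1156) = 1/(-2 - 96123/1156) = 1/(-98435/1156) = -1156/98435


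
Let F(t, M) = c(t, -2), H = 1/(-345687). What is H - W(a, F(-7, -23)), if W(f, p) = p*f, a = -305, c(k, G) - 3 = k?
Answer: -421738141/345687 ≈ -1220.0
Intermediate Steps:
c(k, G) = 3 + k
H = -1/345687 ≈ -2.8928e-6
F(t, M) = 3 + t
W(f, p) = f*p
H - W(a, F(-7, -23)) = -1/345687 - (-305)*(3 - 7) = -1/345687 - (-305)*(-4) = -1/345687 - 1*1220 = -1/345687 - 1220 = -421738141/345687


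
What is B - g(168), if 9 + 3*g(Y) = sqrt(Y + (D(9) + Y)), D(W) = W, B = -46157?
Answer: -46154 - sqrt(345)/3 ≈ -46160.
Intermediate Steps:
g(Y) = -3 + sqrt(9 + 2*Y)/3 (g(Y) = -3 + sqrt(Y + (9 + Y))/3 = -3 + sqrt(9 + 2*Y)/3)
B - g(168) = -46157 - (-3 + sqrt(9 + 2*168)/3) = -46157 - (-3 + sqrt(9 + 336)/3) = -46157 - (-3 + sqrt(345)/3) = -46157 + (3 - sqrt(345)/3) = -46154 - sqrt(345)/3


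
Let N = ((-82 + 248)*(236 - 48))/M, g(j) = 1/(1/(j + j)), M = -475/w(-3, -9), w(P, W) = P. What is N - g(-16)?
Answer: 108824/475 ≈ 229.10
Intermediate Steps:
M = 475/3 (M = -475/(-3) = -475*(-⅓) = 475/3 ≈ 158.33)
g(j) = 2*j (g(j) = 1/(1/(2*j)) = 2*j)
N = 93624/475 (N = ((-82 + 248)*(236 - 48))/(475/3) = (166*188)*(3/475) = 31208*(3/475) = 93624/475 ≈ 197.10)
N - g(-16) = 93624/475 - 2*(-16) = 93624/475 - 1*(-32) = 93624/475 + 32 = 108824/475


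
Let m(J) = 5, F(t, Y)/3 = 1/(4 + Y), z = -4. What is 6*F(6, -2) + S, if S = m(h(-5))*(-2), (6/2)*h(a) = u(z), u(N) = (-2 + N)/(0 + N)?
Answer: -1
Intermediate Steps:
u(N) = (-2 + N)/N
F(t, Y) = 3/(4 + Y)
h(a) = ½ (h(a) = ((-2 - 4)/(-4))/3 = (-¼*(-6))/3 = (⅓)*(3/2) = ½)
S = -10 (S = 5*(-2) = -10)
6*F(6, -2) + S = 6*(3/(4 - 2)) - 10 = 6*(3/2) - 10 = 9 - 10 = -1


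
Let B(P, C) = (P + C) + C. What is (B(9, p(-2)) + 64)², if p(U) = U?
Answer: 4761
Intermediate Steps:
B(P, C) = P + 2*C (B(P, C) = (C + P) + C = P + 2*C)
(B(9, p(-2)) + 64)² = ((9 + 2*(-2)) + 64)² = ((9 - 4) + 64)² = (5 + 64)² = 69² = 4761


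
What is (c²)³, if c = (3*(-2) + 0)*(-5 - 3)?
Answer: 12230590464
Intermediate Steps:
c = 48 (c = (-6 + 0)*(-8) = -6*(-8) = 48)
(c²)³ = (48²)³ = 2304³ = 12230590464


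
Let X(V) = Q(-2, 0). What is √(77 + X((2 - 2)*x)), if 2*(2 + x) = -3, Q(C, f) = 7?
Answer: 2*√21 ≈ 9.1651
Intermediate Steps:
x = -7/2 (x = -2 + (½)*(-3) = -2 - 3/2 = -7/2 ≈ -3.5000)
X(V) = 7
√(77 + X((2 - 2)*x)) = √(77 + 7) = √84 = 2*√21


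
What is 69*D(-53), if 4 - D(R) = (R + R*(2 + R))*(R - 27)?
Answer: 14628276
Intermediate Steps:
D(R) = 4 - (-27 + R)*(R + R*(2 + R)) (D(R) = 4 - (R + R*(2 + R))*(R - 27) = 4 - (R + R*(2 + R))*(-27 + R) = 4 - (-27 + R)*(R + R*(2 + R)))
69*D(-53) = 69*(4 - 1*(-53)**3 + 24*(-53)**2 + 81*(-53)) = 69*(4 - 1*(-148877) + 24*2809 - 4293) = 69*(4 + 148877 + 67416 - 4293) = 69*212004 = 14628276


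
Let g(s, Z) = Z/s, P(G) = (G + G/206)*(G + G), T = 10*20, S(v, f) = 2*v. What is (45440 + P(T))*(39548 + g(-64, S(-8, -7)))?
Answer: 512557975440/103 ≈ 4.9763e+9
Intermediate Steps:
T = 200
P(G) = 207*G**2/103 (P(G) = (G + G*(1/206))*(2*G) = (G + G/206)*(2*G) = (207*G/206)*(2*G) = 207*G**2/103)
(45440 + P(T))*(39548 + g(-64, S(-8, -7))) = (45440 + (207/103)*200**2)*(39548 + (2*(-8))/(-64)) = (45440 + (207/103)*40000)*(39548 - 16*(-1/64)) = (45440 + 8280000/103)*(39548 + 1/4) = (12960320/103)*(158193/4) = 512557975440/103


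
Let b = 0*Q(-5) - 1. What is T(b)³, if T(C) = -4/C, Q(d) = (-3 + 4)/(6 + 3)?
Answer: 64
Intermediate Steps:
Q(d) = ⅑ (Q(d) = 1/9 = 1*(⅑) = ⅑)
b = -1 (b = 0*(⅑) - 1 = 0 - 1 = -1)
T(b)³ = (-4/(-1))³ = (-4*(-1))³ = 4³ = 64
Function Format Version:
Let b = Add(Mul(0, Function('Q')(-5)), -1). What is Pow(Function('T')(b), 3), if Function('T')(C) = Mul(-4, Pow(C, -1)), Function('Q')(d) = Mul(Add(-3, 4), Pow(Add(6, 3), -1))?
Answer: 64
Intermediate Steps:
Function('Q')(d) = Rational(1, 9) (Function('Q')(d) = Mul(1, Pow(9, -1)) = Mul(1, Rational(1, 9)) = Rational(1, 9))
b = -1 (b = Add(Mul(0, Rational(1, 9)), -1) = Add(0, -1) = -1)
Pow(Function('T')(b), 3) = Pow(Mul(-4, Pow(-1, -1)), 3) = Pow(Mul(-4, -1), 3) = Pow(4, 3) = 64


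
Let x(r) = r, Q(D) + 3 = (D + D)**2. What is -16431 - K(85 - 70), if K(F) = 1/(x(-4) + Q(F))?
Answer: -14672884/893 ≈ -16431.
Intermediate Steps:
Q(D) = -3 + 4*D**2 (Q(D) = -3 + (D + D)**2 = -3 + (2*D)**2 = -3 + 4*D**2)
K(F) = 1/(-7 + 4*F**2) (K(F) = 1/(-4 + (-3 + 4*F**2)) = 1/(-7 + 4*F**2))
-16431 - K(85 - 70) = -16431 - 1/(-7 + 4*(85 - 70)**2) = -16431 - 1/(-7 + 4*15**2) = -16431 - 1/(-7 + 4*225) = -16431 - 1/(-7 + 900) = -16431 - 1/893 = -14672884/893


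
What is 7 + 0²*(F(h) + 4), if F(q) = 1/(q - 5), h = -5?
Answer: 7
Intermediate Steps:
F(q) = 1/(-5 + q)
7 + 0²*(F(h) + 4) = 7 + 0²*(1/(-5 - 5) + 4) = 7 + 0*(1/(-10) + 4) = 7 + 0*(-⅒ + 4) = 7 + 0*(39/10) = 7 + 0 = 7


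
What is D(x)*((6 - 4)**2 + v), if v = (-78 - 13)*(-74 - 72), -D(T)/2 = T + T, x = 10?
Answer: -531600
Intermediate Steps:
D(T) = -4*T (D(T) = -2*(T + T) = -4*T)
v = 13286 (v = -91*(-146) = 13286)
D(x)*((6 - 4)**2 + v) = (-4*10)*((6 - 4)**2 + 13286) = -40*(2**2 + 13286) = -40*(4 + 13286) = -40*13290 = -531600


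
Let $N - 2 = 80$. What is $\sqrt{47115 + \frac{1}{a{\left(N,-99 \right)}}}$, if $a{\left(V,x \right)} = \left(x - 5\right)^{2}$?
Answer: $\frac{\sqrt{509595841}}{104} \approx 217.06$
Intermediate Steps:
$N = 82$ ($N = 2 + 80 = 82$)
$a{\left(V,x \right)} = \left(-5 + x\right)^{2}$
$\sqrt{47115 + \frac{1}{a{\left(N,-99 \right)}}} = \sqrt{47115 + \frac{1}{\left(-5 - 99\right)^{2}}} = \sqrt{47115 + \frac{1}{\left(-104\right)^{2}}} = \sqrt{47115 + \frac{1}{10816}} = \sqrt{\frac{509595841}{10816}} = \frac{\sqrt{509595841}}{104}$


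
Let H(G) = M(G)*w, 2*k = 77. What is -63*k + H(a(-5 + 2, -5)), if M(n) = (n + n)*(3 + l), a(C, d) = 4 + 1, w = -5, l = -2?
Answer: -4951/2 ≈ -2475.5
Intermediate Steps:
k = 77/2 (k = (½)*77 = 77/2 ≈ 38.500)
a(C, d) = 5
M(n) = 2*n (M(n) = (n + n)*(3 - 2) = (2*n)*1 = 2*n)
H(G) = -10*G (H(G) = (2*G)*(-5) = -10*G)
-63*k + H(a(-5 + 2, -5)) = -63*77/2 - 10*5 = -4851/2 - 50 = -4951/2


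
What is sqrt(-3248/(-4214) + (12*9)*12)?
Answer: 2*sqrt(29372182)/301 ≈ 36.011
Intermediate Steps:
sqrt(-3248/(-4214) + (12*9)*12) = sqrt(-3248*(-1/4214) + 108*12) = sqrt(232/301 + 1296) = sqrt(390328/301) = 2*sqrt(29372182)/301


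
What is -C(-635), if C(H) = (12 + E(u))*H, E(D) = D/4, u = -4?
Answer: 6985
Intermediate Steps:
E(D) = D/4 (E(D) = D*(¼) = D/4)
C(H) = 11*H (C(H) = (12 + (¼)*(-4))*H = (12 - 1)*H = 11*H)
-C(-635) = -11*(-635) = -1*(-6985) = 6985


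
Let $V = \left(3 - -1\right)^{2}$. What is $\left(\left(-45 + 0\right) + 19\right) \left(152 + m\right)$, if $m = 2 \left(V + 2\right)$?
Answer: $-4888$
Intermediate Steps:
$V = 16$ ($V = \left(3 + \left(-4 + 5\right)\right)^{2} = \left(3 + 1\right)^{2} = 4^{2} = 16$)
$m = 36$ ($m = 2 \left(16 + 2\right) = 2 \cdot 18 = 36$)
$\left(\left(-45 + 0\right) + 19\right) \left(152 + m\right) = \left(\left(-45 + 0\right) + 19\right) \left(152 + 36\right) = \left(-45 + 19\right) 188 = \left(-26\right) 188 = -4888$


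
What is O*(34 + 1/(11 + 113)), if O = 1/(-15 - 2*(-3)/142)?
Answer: -299407/131688 ≈ -2.2736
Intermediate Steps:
O = -71/1062 (O = 1/(-15 + 6*(1/142)) = 1/(-15 + 3/71) = 1/(-1062/71) = -71/1062 ≈ -0.066855)
O*(34 + 1/(11 + 113)) = -71*(34 + 1/(11 + 113))/1062 = -71*(34 + 1/124)/1062 = -71/1062*4217/124 = -299407/131688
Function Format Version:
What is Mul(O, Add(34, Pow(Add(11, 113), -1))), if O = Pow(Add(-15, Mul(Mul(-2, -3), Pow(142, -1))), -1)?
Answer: Rational(-299407, 131688) ≈ -2.2736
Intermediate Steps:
O = Rational(-71, 1062) (O = Pow(Add(-15, Mul(6, Rational(1, 142))), -1) = Pow(Add(-15, Rational(3, 71)), -1) = Pow(Rational(-1062, 71), -1) = Rational(-71, 1062) ≈ -0.066855)
Mul(O, Add(34, Pow(Add(11, 113), -1))) = Mul(Rational(-71, 1062), Add(34, Pow(Add(11, 113), -1))) = Mul(Rational(-71, 1062), Add(34, Pow(124, -1))) = Mul(Rational(-71, 1062), Add(34, Rational(1, 124))) = Mul(Rational(-71, 1062), Rational(4217, 124)) = Rational(-299407, 131688)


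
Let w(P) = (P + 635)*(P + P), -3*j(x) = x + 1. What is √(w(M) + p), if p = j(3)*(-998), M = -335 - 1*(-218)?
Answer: 2*I*√269733/3 ≈ 346.24*I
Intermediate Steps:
j(x) = -⅓ - x/3 (j(x) = -(x + 1)/3 = -(1 + x)/3 = -⅓ - x/3)
M = -117 (M = -335 + 218 = -117)
w(P) = 2*P*(635 + P) (w(P) = (635 + P)*(2*P) = 2*P*(635 + P))
p = 3992/3 (p = (-⅓ - ⅓*3)*(-998) = (-⅓ - 1)*(-998) = -4/3*(-998) = 3992/3 ≈ 1330.7)
√(w(M) + p) = √(2*(-117)*(635 - 117) + 3992/3) = √(2*(-117)*518 + 3992/3) = √(-121212 + 3992/3) = √(-359644/3) = 2*I*√269733/3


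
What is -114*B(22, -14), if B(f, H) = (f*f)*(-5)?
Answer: 275880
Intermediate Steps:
B(f, H) = -5*f² (B(f, H) = f²*(-5) = -5*f²)
-114*B(22, -14) = -(-570)*22² = -(-570)*484 = -114*(-2420) = 275880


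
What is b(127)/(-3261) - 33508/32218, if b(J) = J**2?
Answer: -314456855/52531449 ≈ -5.9861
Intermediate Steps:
b(127)/(-3261) - 33508/32218 = 127**2/(-3261) - 33508/32218 = 16129*(-1/3261) - 33508*1/32218 = -16129/3261 - 16754/16109 = -314456855/52531449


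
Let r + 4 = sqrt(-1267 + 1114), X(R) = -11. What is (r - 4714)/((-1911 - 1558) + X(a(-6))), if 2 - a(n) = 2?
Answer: 2359/1740 - I*sqrt(17)/1160 ≈ 1.3557 - 0.0035544*I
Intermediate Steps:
a(n) = 0 (a(n) = 2 - 1*2 = 2 - 2 = 0)
r = -4 + 3*I*sqrt(17) (r = -4 + sqrt(-1267 + 1114) = -4 + sqrt(-153) = -4 + 3*I*sqrt(17) ≈ -4.0 + 12.369*I)
(r - 4714)/((-1911 - 1558) + X(a(-6))) = ((-4 + 3*I*sqrt(17)) - 4714)/((-1911 - 1558) - 11) = (-4718 + 3*I*sqrt(17))/(-3469 - 11) = (-4718 + 3*I*sqrt(17))/(-3480) = (-4718 + 3*I*sqrt(17))*(-1/3480) = 2359/1740 - I*sqrt(17)/1160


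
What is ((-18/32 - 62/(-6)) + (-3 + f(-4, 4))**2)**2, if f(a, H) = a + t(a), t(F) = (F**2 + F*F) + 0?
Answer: 928359961/2304 ≈ 4.0293e+5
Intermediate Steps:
t(F) = 2*F**2 (t(F) = (F**2 + F**2) + 0 = 2*F**2 + 0 = 2*F**2)
f(a, H) = a + 2*a**2
((-18/32 - 62/(-6)) + (-3 + f(-4, 4))**2)**2 = ((-18/32 - 62/(-6)) + (-3 - 4*(1 + 2*(-4)))**2)**2 = ((-18*1/32 - 62*(-1/6)) + (-3 - 4*(1 - 8))**2)**2 = ((-9/16 + 31/3) + (-3 - 4*(-7))**2)**2 = (469/48 + (-3 + 28)**2)**2 = (469/48 + 25**2)**2 = (469/48 + 625)**2 = (30469/48)**2 = 928359961/2304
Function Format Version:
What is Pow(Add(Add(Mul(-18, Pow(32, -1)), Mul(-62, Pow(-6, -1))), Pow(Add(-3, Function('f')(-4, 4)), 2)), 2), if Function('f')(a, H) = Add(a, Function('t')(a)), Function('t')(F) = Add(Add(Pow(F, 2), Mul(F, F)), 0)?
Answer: Rational(928359961, 2304) ≈ 4.0293e+5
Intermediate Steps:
Function('t')(F) = Mul(2, Pow(F, 2)) (Function('t')(F) = Add(Add(Pow(F, 2), Pow(F, 2)), 0) = Add(Mul(2, Pow(F, 2)), 0) = Mul(2, Pow(F, 2)))
Function('f')(a, H) = Add(a, Mul(2, Pow(a, 2)))
Pow(Add(Add(Mul(-18, Pow(32, -1)), Mul(-62, Pow(-6, -1))), Pow(Add(-3, Function('f')(-4, 4)), 2)), 2) = Pow(Add(Add(Mul(-18, Pow(32, -1)), Mul(-62, Pow(-6, -1))), Pow(Add(-3, Mul(-4, Add(1, Mul(2, -4)))), 2)), 2) = Pow(Add(Add(Mul(-18, Rational(1, 32)), Mul(-62, Rational(-1, 6))), Pow(Add(-3, Mul(-4, Add(1, -8))), 2)), 2) = Pow(Add(Add(Rational(-9, 16), Rational(31, 3)), Pow(Add(-3, Mul(-4, -7)), 2)), 2) = Pow(Add(Rational(469, 48), Pow(Add(-3, 28), 2)), 2) = Pow(Add(Rational(469, 48), Pow(25, 2)), 2) = Pow(Add(Rational(469, 48), 625), 2) = Pow(Rational(30469, 48), 2) = Rational(928359961, 2304)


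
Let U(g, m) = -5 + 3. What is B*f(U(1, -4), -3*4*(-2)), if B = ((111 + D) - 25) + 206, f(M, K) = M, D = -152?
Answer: -280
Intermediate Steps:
U(g, m) = -2
B = 140 (B = ((111 - 152) - 25) + 206 = (-41 - 25) + 206 = -66 + 206 = 140)
B*f(U(1, -4), -3*4*(-2)) = 140*(-2) = -280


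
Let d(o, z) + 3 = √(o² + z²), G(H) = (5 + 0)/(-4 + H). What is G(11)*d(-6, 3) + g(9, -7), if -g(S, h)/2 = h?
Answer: 83/7 + 15*√5/7 ≈ 16.649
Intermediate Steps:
g(S, h) = -2*h
G(H) = 5/(-4 + H)
d(o, z) = -3 + √(o² + z²)
G(11)*d(-6, 3) + g(9, -7) = (5/(-4 + 11))*(-3 + √((-6)² + 3²)) - 2*(-7) = (5/7)*(-3 + √(36 + 9)) + 14 = (5*(⅐))*(-3 + √45) + 14 = 5*(-3 + 3*√5)/7 + 14 = (-15/7 + 15*√5/7) + 14 = 83/7 + 15*√5/7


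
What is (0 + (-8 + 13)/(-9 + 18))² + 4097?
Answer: 331882/81 ≈ 4097.3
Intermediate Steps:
(0 + (-8 + 13)/(-9 + 18))² + 4097 = (0 + 5/9)² + 4097 = (5/9)² + 4097 = 25/81 + 4097 = 331882/81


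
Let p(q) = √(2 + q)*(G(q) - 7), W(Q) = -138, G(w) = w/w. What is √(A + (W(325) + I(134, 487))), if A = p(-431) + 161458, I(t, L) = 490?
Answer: √(161810 - 6*I*√429) ≈ 402.26 - 0.154*I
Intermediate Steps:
G(w) = 1
p(q) = -6*√(2 + q) (p(q) = √(2 + q)*(1 - 7) = √(2 + q)*(-6) = -6*√(2 + q))
A = 161458 - 6*I*√429 (A = -6*√(2 - 431) + 161458 = -6*I*√429 + 161458 = 161458 - 6*I*√429 ≈ 1.6146e+5 - 124.27*I)
√(A + (W(325) + I(134, 487))) = √((161458 - 6*I*√429) + (-138 + 490)) = √((161458 - 6*I*√429) + 352) = √(161810 - 6*I*√429)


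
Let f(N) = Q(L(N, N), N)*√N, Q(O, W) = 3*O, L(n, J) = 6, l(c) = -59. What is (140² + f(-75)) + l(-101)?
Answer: 19541 + 90*I*√3 ≈ 19541.0 + 155.88*I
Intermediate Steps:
f(N) = 18*√N (f(N) = (3*6)*√N = 18*√N)
(140² + f(-75)) + l(-101) = (140² + 18*√(-75)) - 59 = (19600 + 18*(5*I*√3)) - 59 = (19600 + 90*I*√3) - 59 = 19541 + 90*I*√3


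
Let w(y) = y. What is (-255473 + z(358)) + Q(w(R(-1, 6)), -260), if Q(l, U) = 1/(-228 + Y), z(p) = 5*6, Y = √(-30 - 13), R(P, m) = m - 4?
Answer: -13289933189/52027 - I*√43/52027 ≈ -2.5544e+5 - 0.00012604*I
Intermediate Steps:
R(P, m) = -4 + m
Y = I*√43 (Y = √(-43) = I*√43 ≈ 6.5574*I)
z(p) = 30
Q(l, U) = 1/(-228 + I*√43)
(-255473 + z(358)) + Q(w(R(-1, 6)), -260) = (-255473 + 30) + (-228/52027 - I*√43/52027) = -255443 + (-228/52027 - I*√43/52027) = -13289933189/52027 - I*√43/52027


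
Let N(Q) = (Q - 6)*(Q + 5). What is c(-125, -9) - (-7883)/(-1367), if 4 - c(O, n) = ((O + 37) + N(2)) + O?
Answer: 327032/1367 ≈ 239.23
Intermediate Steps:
N(Q) = (-6 + Q)*(5 + Q)
c(O, n) = -5 - 2*O (c(O, n) = 4 - (((O + 37) + (-30 + 2² - 1*2)) + O) = 4 - (((37 + O) + (-30 + 4 - 2)) + O) = 4 - (((37 + O) - 28) + O) = 4 - ((9 + O) + O) = 4 - (9 + 2*O) = 4 + (-9 - 2*O) = -5 - 2*O)
c(-125, -9) - (-7883)/(-1367) = (-5 - 2*(-125)) - (-7883)/(-1367) = (-5 + 250) - (-7883)*(-1)/1367 = 245 - 1*7883/1367 = 245 - 7883/1367 = 327032/1367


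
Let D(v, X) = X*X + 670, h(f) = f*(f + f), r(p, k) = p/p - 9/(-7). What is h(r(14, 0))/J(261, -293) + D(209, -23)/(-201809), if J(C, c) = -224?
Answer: -3640201/69220487 ≈ -0.052588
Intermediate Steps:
r(p, k) = 16/7 (r(p, k) = 1 - 9*(-1/7) = 1 + 9/7 = 16/7)
h(f) = 2*f**2 (h(f) = f*(2*f) = 2*f**2)
D(v, X) = 670 + X**2 (D(v, X) = X**2 + 670 = 670 + X**2)
h(r(14, 0))/J(261, -293) + D(209, -23)/(-201809) = (2*(16/7)**2)/(-224) + (670 + (-23)**2)/(-201809) = (2*(256/49))*(-1/224) + (670 + 529)*(-1/201809) = (512/49)*(-1/224) + 1199*(-1/201809) = -16/343 - 1199/201809 = -3640201/69220487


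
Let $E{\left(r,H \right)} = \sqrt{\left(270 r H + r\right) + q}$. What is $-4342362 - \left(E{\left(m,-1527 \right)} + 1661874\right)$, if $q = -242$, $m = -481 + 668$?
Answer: $-6004236 - i \sqrt{77098285} \approx -6.0042 \cdot 10^{6} - 8780.6 i$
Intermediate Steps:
$m = 187$
$E{\left(r,H \right)} = \sqrt{-242 + r + 270 H r}$ ($E{\left(r,H \right)} = \sqrt{\left(270 r H + r\right) - 242} = \sqrt{\left(270 H r + r\right) - 242} = \sqrt{\left(r + 270 H r\right) - 242} = \sqrt{-242 + r + 270 H r}$)
$-4342362 - \left(E{\left(m,-1527 \right)} + 1661874\right) = -4342362 - \left(\sqrt{-242 + 187 + 270 \left(-1527\right) 187} + 1661874\right) = -4342362 - \left(\sqrt{-242 + 187 - 77098230} + 1661874\right) = -4342362 - \left(\sqrt{-77098285} + 1661874\right) = -4342362 - \left(i \sqrt{77098285} + 1661874\right) = -4342362 - \left(1661874 + i \sqrt{77098285}\right) = -6004236 - i \sqrt{77098285}$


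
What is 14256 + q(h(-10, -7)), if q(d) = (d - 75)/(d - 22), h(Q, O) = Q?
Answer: 456277/32 ≈ 14259.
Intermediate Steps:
q(d) = (-75 + d)/(-22 + d)
14256 + q(h(-10, -7)) = 14256 + (-75 - 10)/(-22 - 10) = 14256 - 85/(-32) = 14256 - 1/32*(-85) = 14256 + 85/32 = 456277/32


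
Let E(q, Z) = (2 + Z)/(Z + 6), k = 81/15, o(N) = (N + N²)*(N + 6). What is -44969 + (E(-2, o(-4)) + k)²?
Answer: -10109189/225 ≈ -44930.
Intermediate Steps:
o(N) = (6 + N)*(N + N²) (o(N) = (N + N²)*(6 + N) = (6 + N)*(N + N²))
k = 27/5 (k = 81*(1/15) = 27/5 ≈ 5.4000)
E(q, Z) = (2 + Z)/(6 + Z)
-44969 + (E(-2, o(-4)) + k)² = -44969 + ((2 - 4*(6 + (-4)² + 7*(-4)))/(6 - 4*(6 + (-4)² + 7*(-4))) + 27/5)² = -44969 + ((2 - 4*(6 + 16 - 28))/(6 - 4*(6 + 16 - 28)) + 27/5)² = -44969 + ((2 - 4*(-6))/(6 - 4*(-6)) + 27/5)² = -44969 + ((2 + 24)/(6 + 24) + 27/5)² = -44969 + (26/30 + 27/5)² = -44969 + ((1/30)*26 + 27/5)² = -44969 + (13/15 + 27/5)² = -44969 + (94/15)² = -44969 + 8836/225 = -10109189/225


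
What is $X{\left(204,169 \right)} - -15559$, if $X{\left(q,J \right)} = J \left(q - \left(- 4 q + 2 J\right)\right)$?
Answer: $130817$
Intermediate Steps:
$X{\left(q,J \right)} = J \left(- 2 J + 5 q\right)$ ($X{\left(q,J \right)} = J \left(q - \left(- 4 q + 2 J\right)\right) = J \left(- 2 J + 5 q\right)$)
$X{\left(204,169 \right)} - -15559 = 169 \left(\left(-2\right) 169 + 5 \cdot 204\right) - -15559 = 169 \left(-338 + 1020\right) + 15559 = 169 \cdot 682 + 15559 = 115258 + 15559 = 130817$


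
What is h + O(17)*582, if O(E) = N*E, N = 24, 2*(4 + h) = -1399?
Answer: 473505/2 ≈ 2.3675e+5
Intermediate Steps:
h = -1407/2 (h = -4 + (½)*(-1399) = -4 - 1399/2 = -1407/2 ≈ -703.50)
O(E) = 24*E
h + O(17)*582 = -1407/2 + (24*17)*582 = -1407/2 + 408*582 = -1407/2 + 237456 = 473505/2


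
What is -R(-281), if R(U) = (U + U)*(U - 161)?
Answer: -248404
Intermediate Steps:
R(U) = 2*U*(-161 + U) (R(U) = (2*U)*(-161 + U) = 2*U*(-161 + U))
-R(-281) = -2*(-281)*(-161 - 281) = -2*(-281)*(-442) = -1*248404 = -248404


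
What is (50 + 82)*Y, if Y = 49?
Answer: 6468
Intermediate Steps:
(50 + 82)*Y = (50 + 82)*49 = 132*49 = 6468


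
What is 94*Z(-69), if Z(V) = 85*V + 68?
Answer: -544918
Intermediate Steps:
Z(V) = 68 + 85*V
94*Z(-69) = 94*(68 + 85*(-69)) = 94*(68 - 5865) = 94*(-5797) = -544918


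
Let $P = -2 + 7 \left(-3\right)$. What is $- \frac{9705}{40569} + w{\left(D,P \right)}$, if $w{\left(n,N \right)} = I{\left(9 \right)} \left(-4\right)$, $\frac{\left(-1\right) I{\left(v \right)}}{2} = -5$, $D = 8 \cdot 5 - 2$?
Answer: $- \frac{544155}{13523} \approx -40.239$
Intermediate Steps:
$D = 38$ ($D = 40 - 2 = 38$)
$I{\left(v \right)} = 10$ ($I{\left(v \right)} = \left(-2\right) \left(-5\right) = 10$)
$P = -23$ ($P = -2 - 21 = -23$)
$w{\left(n,N \right)} = -40$ ($w{\left(n,N \right)} = 10 \left(-4\right) = -40$)
$- \frac{9705}{40569} + w{\left(D,P \right)} = - \frac{9705}{40569} - 40 = \left(-9705\right) \frac{1}{40569} - 40 = - \frac{3235}{13523} - 40 = - \frac{544155}{13523}$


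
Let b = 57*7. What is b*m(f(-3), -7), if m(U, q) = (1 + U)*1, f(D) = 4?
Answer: 1995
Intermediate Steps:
m(U, q) = 1 + U
b = 399
b*m(f(-3), -7) = 399*(1 + 4) = 399*5 = 1995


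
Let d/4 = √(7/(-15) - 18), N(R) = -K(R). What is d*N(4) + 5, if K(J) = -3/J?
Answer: 5 + I*√4155/5 ≈ 5.0 + 12.892*I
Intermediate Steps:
N(R) = 3/R (N(R) = -(-3)/R = 3/R)
d = 4*I*√4155/15 (d = 4*√(7/(-15) - 18) = 4*√(7*(-1/15) - 18) = 4*√(-7/15 - 18) = 4*√(-277/15) = 4*(I*√4155/15) = 4*I*√4155/15 ≈ 17.189*I)
d*N(4) + 5 = (4*I*√4155/15)*(3/4) + 5 = (4*I*√4155/15)*(3*(¼)) + 5 = (4*I*√4155/15)*(¾) + 5 = I*√4155/5 + 5 = 5 + I*√4155/5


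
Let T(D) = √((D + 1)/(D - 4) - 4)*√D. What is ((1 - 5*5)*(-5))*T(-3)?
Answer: -120*√546/7 ≈ -400.57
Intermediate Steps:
T(D) = √D*√(-4 + (1 + D)/(-4 + D)) (T(D) = √((1 + D)/(-4 + D) - 4)*√D = √(-4 + (1 + D)/(-4 + D))*√D = √D*√(-4 + (1 + D)/(-4 + D)))
((1 - 5*5)*(-5))*T(-3) = ((1 - 5*5)*(-5))*(√(-3)*√((17 - 3*(-3))/(-4 - 3))) = ((1 - 25)*(-5))*((I*√3)*√((17 + 9)/(-7))) = (-24*(-5))*((I*√3)*√(-⅐*26)) = 120*((I*√3)*√(-26/7)) = 120*((I*√3)*(I*√182/7)) = 120*(-√546/7) = -120*√546/7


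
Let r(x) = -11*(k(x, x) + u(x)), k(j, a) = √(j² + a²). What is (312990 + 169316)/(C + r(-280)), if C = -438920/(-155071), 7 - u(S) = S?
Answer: 36582120430571055802/217000610509353271 - 35721900480002801680*√2/217000610509353271 ≈ -64.222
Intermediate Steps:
u(S) = 7 - S
k(j, a) = √(a² + j²)
C = 438920/155071 (C = -438920*(-1/155071) = 438920/155071 ≈ 2.8304)
r(x) = -77 + 11*x - 11*√2*√(x²) (r(x) = -11*(√(x² + x²) + (7 - x)) = -11*(√(2*x²) + (7 - x)) = -11*(√2*√(x²) + (7 - x)) = -11*(7 - x + √2*√(x²)) = -77 + 11*x - 11*√2*√(x²))
(312990 + 169316)/(C + r(-280)) = (312990 + 169316)/(438920/155071 + (-77 + 11*(-280) - 11*√2*√((-280)²))) = 482306/(438920/155071 + (-77 - 3080 - 11*√2*√78400)) = 482306/(438920/155071 + (-77 - 3080 - 11*√2*280)) = 482306/(438920/155071 + (-77 - 3080 - 3080*√2)) = 482306/(438920/155071 + (-3157 - 3080*√2)) = 482306/(-489120227/155071 - 3080*√2)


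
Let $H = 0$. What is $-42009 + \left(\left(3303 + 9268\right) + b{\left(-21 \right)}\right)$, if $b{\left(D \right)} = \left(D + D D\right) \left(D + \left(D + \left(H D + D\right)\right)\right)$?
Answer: $-55898$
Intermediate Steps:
$b{\left(D \right)} = 3 D \left(D + D^{2}\right)$ ($b{\left(D \right)} = \left(D + D D\right) \left(D + \left(D + \left(0 D + D\right)\right)\right) = \left(D + D^{2}\right) \left(D + \left(D + \left(0 + D\right)\right)\right) = \left(D + D^{2}\right) \left(D + \left(D + D\right)\right) = \left(D + D^{2}\right) \left(D + 2 D\right) = \left(D + D^{2}\right) 3 D = 3 D \left(D + D^{2}\right)$)
$-42009 + \left(\left(3303 + 9268\right) + b{\left(-21 \right)}\right) = -42009 + \left(\left(3303 + 9268\right) + 3 \left(-21\right)^{2} \left(1 - 21\right)\right) = -42009 + \left(12571 + 3 \cdot 441 \left(-20\right)\right) = -42009 + \left(12571 - 26460\right) = -42009 - 13889 = -55898$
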